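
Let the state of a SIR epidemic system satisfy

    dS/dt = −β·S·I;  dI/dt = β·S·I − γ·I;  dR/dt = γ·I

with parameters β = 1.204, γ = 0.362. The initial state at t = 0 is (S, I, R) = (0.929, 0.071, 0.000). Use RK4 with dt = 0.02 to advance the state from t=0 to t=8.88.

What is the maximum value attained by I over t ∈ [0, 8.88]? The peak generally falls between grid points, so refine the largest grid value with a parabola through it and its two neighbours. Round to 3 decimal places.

t=0.000: state=(0.929, 0.071, 0.000)
step 1 (dt=0.02): k1=(-0.079, 0.054, 0.026), k2=(-0.080, 0.054, 0.026), k3=(-0.080, 0.054, 0.026), k4=(-0.080, 0.054, 0.026); state += dt/6·(k1+2k2+2k3+k4)
t=0.020: state=(0.927, 0.072, 0.001)
t=0.040: state=(0.926, 0.073, 0.001)
t=0.060: state=(0.924, 0.074, 0.002)
continuing one RK4 step at a time; state shown every 25 steps (Δt=0.5):
t=0.500: state=(0.882, 0.102, 0.016)
t=1.000: state=(0.820, 0.143, 0.038)
t=1.500: state=(0.742, 0.190, 0.068)
t=2.000: state=(0.651, 0.242, 0.107)
t=2.500: state=(0.555, 0.290, 0.155)
t=3.000: state=(0.460, 0.329, 0.211)
t=3.500: state=(0.375, 0.352, 0.273)
t=4.000: state=(0.302, 0.360, 0.338)
t=4.500: state=(0.244, 0.354, 0.403)
t=5.000: state=(0.198, 0.337, 0.465)
t=5.500: state=(0.163, 0.313, 0.524)
t=6.000: state=(0.136, 0.286, 0.578)
t=6.500: state=(0.115, 0.257, 0.628)
t=7.000: state=(0.100, 0.229, 0.672)
t=7.500: state=(0.087, 0.202, 0.711)
t=8.000: state=(0.078, 0.177, 0.745)
t=8.500: state=(0.071, 0.155, 0.775)
t=8.880: state=(0.066, 0.139, 0.795)
largest grid value and its neighbours: I(4.000)=0.36015, I(4.020)=0.36015, I(4.040)=0.36013
parabola through these three points peaks at t≈4.011 with I≈0.36015

max I = 0.360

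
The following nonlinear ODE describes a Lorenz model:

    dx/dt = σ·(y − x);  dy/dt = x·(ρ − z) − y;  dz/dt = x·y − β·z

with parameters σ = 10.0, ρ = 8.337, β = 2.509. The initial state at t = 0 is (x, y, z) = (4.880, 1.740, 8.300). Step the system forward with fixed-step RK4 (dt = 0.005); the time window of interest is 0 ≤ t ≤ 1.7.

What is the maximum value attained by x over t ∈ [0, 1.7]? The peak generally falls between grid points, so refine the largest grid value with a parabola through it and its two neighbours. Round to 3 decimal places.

t=0.000: state=(4.880, 1.740, 8.300)
step 1 (dt=0.005): k1=(-31.400, -1.559, -12.334), k2=(-30.654, -1.410, -12.411), k3=(-30.669, -1.410, -12.406), k4=(-29.937, -1.265, -12.478); state += dt/6·(k1+2k2+2k3+k4)
t=0.005: state=(4.727, 1.733, 8.238)
t=0.010: state=(4.581, 1.727, 8.175)
t=0.015: state=(4.441, 1.723, 8.112)
continuing one RK4 step at a time; state shown every 20 steps (Δt=0.1):
t=0.100: state=(2.898, 1.796, 7.024)
t=0.200: state=(2.298, 2.078, 5.893)
t=0.300: state=(2.308, 2.507, 5.045)
t=0.400: state=(2.645, 3.107, 4.537)
t=0.500: state=(3.217, 3.891, 4.439)
t=0.600: state=(3.973, 4.794, 4.846)
t=0.700: state=(4.804, 5.605, 5.818)
t=0.800: state=(5.476, 5.966, 7.207)
t=0.900: state=(5.697, 5.626, 8.523)
t=1.000: state=(5.353, 4.777, 9.193)
t=1.100: state=(4.661, 3.916, 9.066)
t=1.200: state=(3.968, 3.364, 8.422)
t=1.300: state=(3.494, 3.156, 7.610)
t=1.400: state=(3.289, 3.213, 6.864)
t=1.500: state=(3.324, 3.462, 6.309)
t=1.600: state=(3.549, 3.850, 6.018)
t=1.700: state=(3.908, 4.312, 6.032)
largest grid value and its neighbours: x(0.885)=5.70054, x(0.890)=5.70074, x(0.895)=5.69943
parabola through these three points peaks at t≈0.888 with x≈5.70084

max x = 5.701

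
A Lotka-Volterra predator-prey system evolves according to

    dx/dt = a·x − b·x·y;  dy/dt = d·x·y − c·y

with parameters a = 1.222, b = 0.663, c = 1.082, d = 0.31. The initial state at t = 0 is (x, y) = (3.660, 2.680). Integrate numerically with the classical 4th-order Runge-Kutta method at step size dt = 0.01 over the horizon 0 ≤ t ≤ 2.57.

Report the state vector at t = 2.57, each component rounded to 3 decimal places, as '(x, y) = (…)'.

(x, y) = (2.800, 1.273)

t=0.000: state=(3.660, 2.680)
step 1 (dt=0.01): k1=(-2.031, 0.141), k2=(-2.027, 0.133), k3=(-2.027, 0.133), k4=(-2.023, 0.124); state += dt/6·(k1+2k2+2k3+k4)
t=0.010: state=(3.640, 2.681)
t=0.020: state=(3.620, 2.682)
t=0.030: state=(3.599, 2.683)
continuing one RK4 step at a time; state shown every 10 steps (Δt=0.1):
t=0.100: state=(3.461, 2.686)
t=0.200: state=(3.274, 2.676)
t=0.300: state=(3.101, 2.650)
t=0.400: state=(2.943, 2.612)
t=0.500: state=(2.801, 2.562)
t=0.600: state=(2.676, 2.503)
t=0.700: state=(2.567, 2.437)
t=0.800: state=(2.473, 2.364)
t=0.900: state=(2.395, 2.288)
t=1.000: state=(2.332, 2.209)
t=1.100: state=(2.282, 2.130)
t=1.200: state=(2.245, 2.050)
t=1.300: state=(2.220, 1.972)
t=1.400: state=(2.207, 1.895)
t=1.500: state=(2.205, 1.821)
t=1.600: state=(2.213, 1.750)
t=1.700: state=(2.232, 1.683)
t=1.800: state=(2.261, 1.619)
t=1.900: state=(2.299, 1.559)
t=2.000: state=(2.347, 1.504)
t=2.100: state=(2.405, 1.453)
t=2.200: state=(2.471, 1.406)
t=2.300: state=(2.548, 1.364)
t=2.400: state=(2.633, 1.326)
t=2.500: state=(2.728, 1.293)
t=2.570: state=(2.800, 1.273)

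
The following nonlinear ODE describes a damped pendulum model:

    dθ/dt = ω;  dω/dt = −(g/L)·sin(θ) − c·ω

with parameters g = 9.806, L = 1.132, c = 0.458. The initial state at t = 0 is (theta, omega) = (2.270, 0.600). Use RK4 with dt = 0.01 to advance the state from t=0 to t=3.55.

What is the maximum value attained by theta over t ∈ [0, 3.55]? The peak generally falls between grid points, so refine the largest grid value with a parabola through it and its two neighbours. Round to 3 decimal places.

max theta = 2.297

t=0.000: state=(2.270, 0.600)
step 1 (dt=0.01): k1=(0.600, -6.905), k2=(0.565, -6.872), k3=(0.566, -6.873), k4=(0.531, -6.842); state += dt/6·(k1+2k2+2k3+k4)
t=0.010: state=(2.276, 0.531)
t=0.020: state=(2.281, 0.463)
t=0.030: state=(2.285, 0.396)
continuing one RK4 step at a time; state shown every 20 steps (Δt=0.2):
t=0.200: state=(2.258, -0.703)
t=0.400: state=(1.987, -2.029)
t=0.600: state=(1.438, -3.465)
t=0.800: state=(0.623, -4.552)
t=1.000: state=(-0.298, -4.396)
t=1.200: state=(-1.048, -2.966)
t=1.400: state=(-1.458, -1.128)
t=1.600: state=(-1.506, 0.623)
t=1.800: state=(-1.221, 2.191)
t=2.000: state=(-0.658, 3.332)
t=2.200: state=(0.047, 3.524)
t=2.400: state=(0.676, 2.608)
t=2.600: state=(1.051, 1.099)
t=2.800: state=(1.112, -0.479)
t=3.000: state=(0.874, -1.839)
t=3.200: state=(0.411, -2.675)
t=3.400: state=(-0.138, -2.656)
t=3.550: state=(-0.498, -2.078)
largest grid value and its neighbours: theta(0.080)=2.29639, theta(0.090)=2.29672, theta(0.100)=2.29640
parabola through these three points peaks at t≈0.090 with theta≈2.29672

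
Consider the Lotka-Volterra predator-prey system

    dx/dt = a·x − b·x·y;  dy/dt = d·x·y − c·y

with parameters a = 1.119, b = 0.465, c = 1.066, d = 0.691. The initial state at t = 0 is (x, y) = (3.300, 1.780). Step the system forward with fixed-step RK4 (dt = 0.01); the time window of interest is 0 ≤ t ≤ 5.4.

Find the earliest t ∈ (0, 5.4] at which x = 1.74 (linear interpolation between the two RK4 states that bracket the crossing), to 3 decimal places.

t = 1.148

t=0.000: state=(3.300, 1.780)
step 1 (dt=0.01): k1=(0.961, 2.161), k2=(0.946, 2.181), k3=(0.946, 2.181), k4=(0.930, 2.200); state += dt/6·(k1+2k2+2k3+k4)
t=0.010: state=(3.309, 1.802)
t=0.020: state=(3.319, 1.824)
t=0.030: state=(3.327, 1.847)
continuing one RK4 step at a time; state shown every 20 steps (Δt=0.2):
t=0.200: state=(3.420, 2.292)
t=0.400: state=(3.354, 2.965)
t=0.600: state=(3.072, 3.744)
t=0.800: state=(2.618, 4.489)
t=1.000: state=(2.099, 5.025)
t=1.140: state=(1.758, 5.214)
next step: t=1.150: state=(1.735, 5.221) — x has crossed 1.74
linear interpolation between t=1.140 (1.75793) and t=1.150 (1.73510) → t≈1.148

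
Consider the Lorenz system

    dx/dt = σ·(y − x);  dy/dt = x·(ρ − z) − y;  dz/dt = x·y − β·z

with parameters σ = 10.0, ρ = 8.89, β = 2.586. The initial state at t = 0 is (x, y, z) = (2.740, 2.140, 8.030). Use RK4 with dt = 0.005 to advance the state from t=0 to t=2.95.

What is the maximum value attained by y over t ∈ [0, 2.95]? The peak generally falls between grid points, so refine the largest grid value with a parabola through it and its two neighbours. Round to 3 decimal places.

max y = 6.225

t=0.000: state=(2.740, 2.140, 8.030)
step 1 (dt=0.005): k1=(-6.000, 0.216, -14.902), k2=(-5.845, 0.304, -14.836), k3=(-5.846, 0.304, -14.835), k4=(-5.692, 0.391, -14.769); state += dt/6·(k1+2k2+2k3+k4)
t=0.005: state=(2.711, 2.142, 7.956)
t=0.010: state=(2.683, 2.144, 7.882)
t=0.015: state=(2.657, 2.147, 7.810)
continuing one RK4 step at a time; state shown every 20 steps (Δt=0.1):
t=0.100: state=(2.409, 2.310, 6.691)
t=0.200: state=(2.486, 2.721, 5.701)
t=0.300: state=(2.855, 3.353, 5.114)
t=0.400: state=(3.470, 4.196, 5.003)
t=0.500: state=(4.281, 5.156, 5.474)
t=0.600: state=(5.151, 5.965, 6.574)
t=0.700: state=(5.795, 6.212, 8.072)
t=0.800: state=(5.901, 5.686, 9.351)
t=0.900: state=(5.418, 4.723, 9.829)
t=1.000: state=(4.652, 3.881, 9.478)
t=1.100: state=(3.976, 3.424, 8.682)
t=1.200: state=(3.576, 3.330, 7.808)
t=1.300: state=(3.472, 3.503, 7.077)
t=1.400: state=(3.617, 3.867, 6.609)
t=1.500: state=(3.950, 4.353, 6.474)
t=1.600: state=(4.395, 4.863, 6.702)
t=1.700: state=(4.844, 5.249, 7.251)
t=1.800: state=(5.158, 5.360, 7.961)
t=1.900: state=(5.222, 5.147, 8.570)
t=2.000: state=(5.026, 4.728, 8.853)
t=2.100: state=(4.677, 4.304, 8.760)
t=2.200: state=(4.327, 4.020, 8.403)
t=2.300: state=(4.088, 3.923, 7.948)
t=2.400: state=(4.002, 3.994, 7.539)
t=2.500: state=(4.063, 4.189, 7.270)
t=2.600: state=(4.238, 4.451, 7.193)
t=2.700: state=(4.471, 4.711, 7.317)
t=2.800: state=(4.695, 4.891, 7.598)
t=2.900: state=(4.843, 4.934, 7.942)
t=2.950: state=(4.872, 4.899, 8.100)
largest grid value and its neighbours: y(0.675)=6.22259, y(0.680)=6.22454, y(0.685)=6.22443
parabola through these three points peaks at t≈0.682 with y≈6.22475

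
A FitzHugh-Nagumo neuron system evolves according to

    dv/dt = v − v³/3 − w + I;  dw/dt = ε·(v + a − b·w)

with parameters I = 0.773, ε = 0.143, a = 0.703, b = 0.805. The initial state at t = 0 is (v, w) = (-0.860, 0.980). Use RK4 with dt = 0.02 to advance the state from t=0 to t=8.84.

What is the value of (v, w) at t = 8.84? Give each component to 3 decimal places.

t=0.000: state=(-0.860, 0.980)
step 1 (dt=0.02): k1=(-0.855, -0.135), k2=(-0.856, -0.136), k3=(-0.856, -0.136), k4=(-0.856, -0.137); state += dt/6·(k1+2k2+2k3+k4)
t=0.020: state=(-0.877, 0.977)
t=0.040: state=(-0.894, 0.975)
t=0.060: state=(-0.911, 0.972)
continuing one RK4 step at a time; state shown every 25 steps (Δt=0.5):
t=0.500: state=(-1.268, 0.900)
t=1.000: state=(-1.536, 0.800)
t=1.500: state=(-1.640, 0.692)
t=2.000: state=(-1.650, 0.588)
t=2.500: state=(-1.620, 0.490)
t=3.000: state=(-1.575, 0.401)
t=3.500: state=(-1.523, 0.319)
t=4.000: state=(-1.468, 0.247)
t=4.500: state=(-1.410, 0.182)
t=5.000: state=(-1.351, 0.124)
t=5.500: state=(-1.290, 0.074)
t=6.000: state=(-1.227, 0.032)
t=6.500: state=(-1.160, -0.004)
t=7.000: state=(-1.089, -0.033)
t=7.500: state=(-1.012, -0.055)
t=8.000: state=(-0.926, -0.071)
t=8.500: state=(-0.828, -0.079)
t=8.840: state=(-0.750, -0.080)

(v, w) = (-0.750, -0.080)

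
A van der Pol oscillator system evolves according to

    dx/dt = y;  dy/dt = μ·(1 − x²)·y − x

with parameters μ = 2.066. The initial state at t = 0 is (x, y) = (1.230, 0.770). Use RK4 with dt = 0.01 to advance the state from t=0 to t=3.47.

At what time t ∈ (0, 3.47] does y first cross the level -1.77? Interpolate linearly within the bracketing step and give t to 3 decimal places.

t = 1.831

t=0.000: state=(1.230, 0.770)
step 1 (dt=0.01): k1=(0.770, -2.046), k2=(0.760, -2.054), k3=(0.760, -2.054), k4=(0.749, -2.061); state += dt/6·(k1+2k2+2k3+k4)
t=0.010: state=(1.238, 0.749)
t=0.020: state=(1.245, 0.729)
t=0.030: state=(1.252, 0.708)
continuing one RK4 step at a time; state shown every 20 steps (Δt=0.2):
t=0.200: state=(1.343, 0.359)
t=0.400: state=(1.379, 0.022)
t=0.600: state=(1.358, -0.215)
t=0.800: state=(1.297, -0.385)
t=1.000: state=(1.206, -0.529)
t=1.200: state=(1.085, -0.681)
t=1.400: state=(0.930, -0.877)
t=1.600: state=(0.728, -1.173)
t=1.800: state=(0.448, -1.667)
t=1.830: state=(0.397, -1.767)
next step: t=1.840: state=(0.379, -1.802) — y has crossed -1.77
linear interpolation between t=1.830 (-1.76688) and t=1.840 (-1.80208) → t≈1.831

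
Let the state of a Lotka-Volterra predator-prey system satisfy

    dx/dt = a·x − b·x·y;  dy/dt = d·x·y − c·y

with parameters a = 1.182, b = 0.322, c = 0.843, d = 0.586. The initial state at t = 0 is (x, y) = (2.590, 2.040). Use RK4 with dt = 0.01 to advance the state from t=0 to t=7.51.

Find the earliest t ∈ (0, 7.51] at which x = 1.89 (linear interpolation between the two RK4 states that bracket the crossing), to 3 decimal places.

t = 1.545

t=0.000: state=(2.590, 2.040)
step 1 (dt=0.01): k1=(1.360, 1.376), k2=(1.358, 1.389), k3=(1.358, 1.389), k4=(1.356, 1.402); state += dt/6·(k1+2k2+2k3+k4)
t=0.010: state=(2.604, 2.054)
t=0.020: state=(2.617, 2.068)
t=0.030: state=(2.631, 2.082)
continuing one RK4 step at a time; state shown every 25 steps (Δt=0.25):
t=0.250: state=(2.906, 2.473)
t=0.500: state=(3.123, 3.121)
t=0.750: state=(3.154, 4.014)
t=1.000: state=(2.939, 5.096)
t=1.250: state=(2.508, 6.165)
t=1.500: state=(1.983, 6.940)
t=1.540: state=(1.900, 7.022)
next step: t=1.550: state=(1.880, 7.041) — x has crossed 1.89
linear interpolation between t=1.540 (1.90034) and t=1.550 (1.87988) → t≈1.545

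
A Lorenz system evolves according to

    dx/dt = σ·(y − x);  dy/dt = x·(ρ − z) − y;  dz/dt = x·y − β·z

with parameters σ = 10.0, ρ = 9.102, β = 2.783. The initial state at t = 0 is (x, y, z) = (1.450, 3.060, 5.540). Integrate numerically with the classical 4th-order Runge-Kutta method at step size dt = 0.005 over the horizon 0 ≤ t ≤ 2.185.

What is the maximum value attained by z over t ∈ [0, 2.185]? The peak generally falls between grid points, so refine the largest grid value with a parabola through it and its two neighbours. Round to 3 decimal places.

t=0.000: state=(1.450, 3.060, 5.540)
step 1 (dt=0.005): k1=(16.100, 2.105, -10.981), k2=(15.750, 2.284, -10.773), k3=(15.763, 2.280, -10.777), k4=(15.426, 2.457, -10.572); state += dt/6·(k1+2k2+2k3+k4)
t=0.005: state=(1.529, 3.071, 5.486)
t=0.010: state=(1.604, 3.085, 5.434)
t=0.015: state=(1.677, 3.099, 5.384)
continuing one RK4 step at a time; state shown every 20 steps (Δt=0.1):
t=0.100: state=(2.628, 3.574, 4.806)
t=0.200: state=(3.560, 4.528, 4.744)
t=0.300: state=(4.592, 5.672, 5.430)
t=0.400: state=(5.636, 6.577, 6.900)
t=0.500: state=(6.316, 6.661, 8.763)
t=0.600: state=(6.246, 5.771, 10.103)
t=0.700: state=(5.491, 4.553, 10.290)
t=0.800: state=(4.556, 3.699, 9.567)
t=0.900: state=(3.867, 3.366, 8.512)
t=1.000: state=(3.558, 3.431, 7.526)
t=1.100: state=(3.591, 3.770, 6.810)
t=1.200: state=(3.890, 4.298, 6.469)
t=1.300: state=(4.375, 4.917, 6.567)
t=1.400: state=(4.929, 5.465, 7.099)
t=1.500: state=(5.385, 5.729, 7.925)
t=1.600: state=(5.567, 5.575, 8.732)
t=1.700: state=(5.407, 5.099, 9.181)
t=1.800: state=(5.012, 4.565, 9.142)
t=1.900: state=(4.581, 4.195, 8.739)
t=2.000: state=(4.276, 4.062, 8.195)
t=2.100: state=(4.160, 4.141, 7.703)
t=2.185: state=(4.208, 4.333, 7.418)
largest grid value and its neighbours: z(0.660)=10.35463, z(0.665)=10.35599, z(0.670)=10.35454
parabola through these three points peaks at t≈0.665 with z≈10.35599

max z = 10.356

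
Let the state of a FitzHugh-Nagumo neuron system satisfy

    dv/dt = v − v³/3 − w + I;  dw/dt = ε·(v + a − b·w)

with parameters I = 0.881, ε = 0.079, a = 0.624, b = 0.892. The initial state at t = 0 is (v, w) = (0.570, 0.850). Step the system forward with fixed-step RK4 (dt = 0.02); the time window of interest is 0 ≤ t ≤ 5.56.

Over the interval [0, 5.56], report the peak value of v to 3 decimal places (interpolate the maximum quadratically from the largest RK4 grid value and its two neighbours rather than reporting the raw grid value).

max v = 1.621

t=0.000: state=(0.570, 0.850)
step 1 (dt=0.02): k1=(0.539, 0.034), k2=(0.543, 0.035), k3=(0.543, 0.035), k4=(0.546, 0.035); state += dt/6·(k1+2k2+2k3+k4)
t=0.020: state=(0.581, 0.851)
t=0.040: state=(0.592, 0.851)
t=0.060: state=(0.603, 0.852)
continuing one RK4 step at a time; state shown every 10 steps (Δt=0.2):
t=0.200: state=(0.684, 0.858)
t=0.400: state=(0.809, 0.867)
t=0.600: state=(0.941, 0.879)
t=0.800: state=(1.073, 0.892)
t=1.000: state=(1.199, 0.907)
t=1.200: state=(1.311, 0.924)
t=1.400: state=(1.404, 0.942)
t=1.600: state=(1.478, 0.961)
t=1.800: state=(1.533, 0.981)
t=2.000: state=(1.572, 1.002)
t=2.200: state=(1.597, 1.022)
t=2.400: state=(1.612, 1.043)
t=2.600: state=(1.619, 1.064)
t=2.800: state=(1.621, 1.084)
t=3.000: state=(1.619, 1.104)
t=3.200: state=(1.614, 1.124)
t=3.400: state=(1.607, 1.143)
t=3.600: state=(1.599, 1.162)
t=3.800: state=(1.589, 1.180)
t=4.000: state=(1.579, 1.199)
t=4.200: state=(1.569, 1.216)
t=4.400: state=(1.558, 1.234)
t=4.600: state=(1.547, 1.251)
t=4.800: state=(1.535, 1.267)
t=5.000: state=(1.524, 1.283)
t=5.200: state=(1.512, 1.299)
t=5.400: state=(1.501, 1.314)
t=5.560: state=(1.491, 1.326)
largest grid value and its neighbours: v(2.760)=1.62117, v(2.780)=1.62119, v(2.800)=1.62117
parabola through these three points peaks at t≈2.780 with v≈1.62119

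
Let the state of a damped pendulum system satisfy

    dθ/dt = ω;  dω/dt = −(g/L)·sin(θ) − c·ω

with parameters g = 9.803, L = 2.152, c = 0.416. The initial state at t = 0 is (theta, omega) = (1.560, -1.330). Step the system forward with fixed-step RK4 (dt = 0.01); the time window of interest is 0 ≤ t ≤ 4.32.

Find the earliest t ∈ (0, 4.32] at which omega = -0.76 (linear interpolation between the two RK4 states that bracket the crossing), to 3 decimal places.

t = 1.249

t=0.000: state=(1.560, -1.330)
step 1 (dt=0.01): k1=(-1.330, -4.002), k2=(-1.350, -3.993), k3=(-1.350, -3.993), k4=(-1.370, -3.984); state += dt/6·(k1+2k2+2k3+k4)
t=0.010: state=(1.547, -1.370)
t=0.020: state=(1.533, -1.410)
t=0.030: state=(1.518, -1.449)
continuing one RK4 step at a time; state shown every 20 steps (Δt=0.2):
t=0.200: state=(1.217, -2.081)
t=0.400: state=(0.741, -2.636)
t=0.600: state=(0.188, -2.811)
t=0.800: state=(-0.352, -2.509)
t=1.000: state=(-0.790, -1.829)
t=1.200: state=(-1.072, -0.976)
t=1.240: state=(-1.108, -0.800)
next step: t=1.250: state=(-1.115, -0.756) — omega has crossed -0.76
linear interpolation between t=1.240 (-0.79964) and t=1.250 (-0.75558) → t≈1.249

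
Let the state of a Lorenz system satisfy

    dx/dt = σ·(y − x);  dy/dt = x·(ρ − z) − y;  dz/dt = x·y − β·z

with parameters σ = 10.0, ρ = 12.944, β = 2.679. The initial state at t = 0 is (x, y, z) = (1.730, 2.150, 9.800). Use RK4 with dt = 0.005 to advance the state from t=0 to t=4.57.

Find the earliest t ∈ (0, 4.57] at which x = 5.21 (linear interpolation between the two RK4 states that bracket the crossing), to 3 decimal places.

t = 0.368

t=0.000: state=(1.730, 2.150, 9.800)
step 1 (dt=0.005): k1=(4.200, 3.289, -22.535), k2=(4.177, 3.412, -22.347), k3=(4.181, 3.411, -22.348), k4=(4.161, 3.533, -22.161); state += dt/6·(k1+2k2+2k3+k4)
t=0.005: state=(1.751, 2.167, 9.688)
t=0.010: state=(1.772, 2.185, 9.578)
t=0.015: state=(1.792, 2.205, 9.470)
continuing one RK4 step at a time; state shown every 40 steps (Δt=0.2):
t=0.200: state=(2.901, 3.830, 6.779)
t=0.365: state=(5.156, 6.953, 7.302)
next step: t=0.370: state=(5.246, 7.064, 7.386) — x has crossed 5.21
linear interpolation between t=0.365 (5.15552) and t=0.370 (5.24591) → t≈0.368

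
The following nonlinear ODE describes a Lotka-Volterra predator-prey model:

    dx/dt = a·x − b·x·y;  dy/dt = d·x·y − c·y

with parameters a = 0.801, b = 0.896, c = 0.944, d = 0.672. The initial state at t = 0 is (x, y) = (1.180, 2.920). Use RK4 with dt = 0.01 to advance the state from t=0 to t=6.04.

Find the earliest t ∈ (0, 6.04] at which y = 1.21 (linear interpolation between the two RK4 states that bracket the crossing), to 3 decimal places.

t=0.000: state=(1.180, 2.920)
step 1 (dt=0.01): k1=(-2.142, -0.441), k2=(-2.120, -0.462), k3=(-2.120, -0.461), k4=(-2.099, -0.482); state += dt/6·(k1+2k2+2k3+k4)
t=0.010: state=(1.159, 2.915)
t=0.020: state=(1.138, 2.910)
t=0.030: state=(1.118, 2.905)
continuing one RK4 step at a time; state shown every 20 steps (Δt=0.2):
t=0.200: state=(0.831, 2.763)
t=0.400: state=(0.607, 2.517)
t=0.600: state=(0.465, 2.238)
t=0.800: state=(0.375, 1.960)
t=1.000: state=(0.317, 1.699)
t=1.200: state=(0.281, 1.464)
t=1.400: state=(0.258, 1.257)
t=1.440: state=(0.255, 1.219)
next step: t=1.450: state=(0.254, 1.209) — y has crossed 1.21
linear interpolation between t=1.440 (1.21864) and t=1.450 (1.20926) → t≈1.449

t = 1.449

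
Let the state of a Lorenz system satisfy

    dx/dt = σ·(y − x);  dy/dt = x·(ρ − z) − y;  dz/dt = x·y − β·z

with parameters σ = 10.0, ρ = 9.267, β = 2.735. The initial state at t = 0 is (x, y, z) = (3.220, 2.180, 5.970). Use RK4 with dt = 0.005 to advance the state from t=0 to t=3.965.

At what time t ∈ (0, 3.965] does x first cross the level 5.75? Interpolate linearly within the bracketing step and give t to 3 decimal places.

t=0.000: state=(3.220, 2.180, 5.970)
step 1 (dt=0.005): k1=(-10.400, 8.436, -9.308), k2=(-9.929, 8.404, -9.234), k3=(-9.942, 8.407, -9.232), k4=(-9.483, 8.377, -9.157); state += dt/6·(k1+2k2+2k3+k4)
t=0.005: state=(3.170, 2.222, 5.924)
t=0.010: state=(3.125, 2.264, 5.878)
t=0.015: state=(3.084, 2.305, 5.834)
continuing one RK4 step at a time; state shown every 40 steps (Δt=0.2):
t=0.200: state=(3.297, 3.958, 4.899)
t=0.400: state=(5.141, 6.170, 6.272)
t=0.460: state=(5.723, 6.605, 7.258)
next step: t=0.465: state=(5.767, 6.628, 7.348) — x has crossed 5.75
linear interpolation between t=0.460 (5.72327) and t=0.465 (5.76686) → t≈0.463

t = 0.463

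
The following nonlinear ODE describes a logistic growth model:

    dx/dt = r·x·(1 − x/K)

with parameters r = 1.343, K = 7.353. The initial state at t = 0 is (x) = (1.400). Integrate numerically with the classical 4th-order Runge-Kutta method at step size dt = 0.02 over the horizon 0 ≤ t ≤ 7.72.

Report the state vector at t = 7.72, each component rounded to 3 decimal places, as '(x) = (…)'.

t=0.000: state=(1.400)
step 1 (dt=0.02): k1=(1.522), k2=(1.535), k3=(1.535), k4=(1.548); state += dt/6·(k1+2k2+2k3+k4)
t=0.020: state=(1.431)
t=0.040: state=(1.462)
t=0.060: state=(1.494)
continuing one RK4 step at a time; state shown every 25 steps (Δt=0.5):
t=0.500: state=(2.318)
t=1.000: state=(3.485)
t=1.500: state=(4.692)
t=2.000: state=(5.701)
t=2.500: state=(6.405)
t=3.000: state=(6.836)
t=3.500: state=(7.079)
t=4.000: state=(7.211)
t=4.500: state=(7.280)
t=5.000: state=(7.315)
t=5.500: state=(7.334)
t=6.000: state=(7.343)
t=6.500: state=(7.348)
t=7.000: state=(7.350)
t=7.500: state=(7.352)
t=7.720: state=(7.352)

(x) = (7.352)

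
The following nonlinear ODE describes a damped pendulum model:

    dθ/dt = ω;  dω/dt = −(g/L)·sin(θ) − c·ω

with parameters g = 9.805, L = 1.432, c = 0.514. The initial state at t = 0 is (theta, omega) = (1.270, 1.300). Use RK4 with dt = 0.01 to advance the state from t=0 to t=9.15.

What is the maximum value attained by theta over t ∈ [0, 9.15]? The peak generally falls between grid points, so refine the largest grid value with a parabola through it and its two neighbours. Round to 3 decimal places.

t=0.000: state=(1.270, 1.300)
step 1 (dt=0.01): k1=(1.300, -7.208), k2=(1.264, -7.202), k3=(1.264, -7.202), k4=(1.228, -7.196); state += dt/6·(k1+2k2+2k3+k4)
t=0.010: state=(1.283, 1.228)
t=0.020: state=(1.295, 1.156)
t=0.030: state=(1.306, 1.084)
continuing one RK4 step at a time; state shown every 50 steps (Δt=0.5):
t=0.500: state=(1.078, -1.896)
t=1.000: state=(-0.227, -2.630)
t=1.500: state=(-0.961, -0.089)
t=2.000: state=(-0.406, 1.980)
t=2.500: state=(0.516, 1.214)
t=3.000: state=(0.588, -0.867)
t=3.500: state=(-0.087, -1.429)
t=4.000: state=(-0.497, -0.048)
t=4.500: state=(-0.183, 1.082)
t=5.000: state=(0.294, 0.573)
t=5.500: state=(0.284, -0.556)
t=6.000: state=(-0.090, -0.716)
t=6.500: state=(-0.263, 0.088)
t=7.000: state=(-0.056, 0.597)
t=7.500: state=(0.177, 0.215)
t=8.000: state=(0.127, -0.360)
t=8.500: state=(-0.077, -0.336)
t=9.000: state=(-0.134, 0.120)
t=9.150: state=(-0.107, 0.231)
largest grid value and its neighbours: theta(0.180)=1.38911, theta(0.190)=1.38915, theta(0.200)=1.38851
parabola through these three points peaks at t≈0.186 with theta≈1.38921

max theta = 1.389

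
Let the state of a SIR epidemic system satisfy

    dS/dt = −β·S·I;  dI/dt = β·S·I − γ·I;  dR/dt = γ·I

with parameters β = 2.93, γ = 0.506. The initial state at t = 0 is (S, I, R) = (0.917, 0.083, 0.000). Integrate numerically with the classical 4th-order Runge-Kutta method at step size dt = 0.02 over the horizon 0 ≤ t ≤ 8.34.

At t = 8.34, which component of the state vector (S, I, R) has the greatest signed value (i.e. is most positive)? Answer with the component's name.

largest component: R

t=0.000: state=(0.917, 0.083, 0.000)
step 1 (dt=0.02): k1=(-0.223, 0.181, 0.042), k2=(-0.227, 0.184, 0.043), k3=(-0.227, 0.184, 0.043), k4=(-0.232, 0.188, 0.044); state += dt/6·(k1+2k2+2k3+k4)
t=0.020: state=(0.912, 0.087, 0.001)
t=0.040: state=(0.908, 0.091, 0.002)
t=0.060: state=(0.903, 0.094, 0.003)
continuing one RK4 step at a time; state shown every 25 steps (Δt=0.5):
t=0.500: state=(0.743, 0.221, 0.036)
t=1.000: state=(0.465, 0.418, 0.117)
t=1.500: state=(0.228, 0.532, 0.240)
t=2.000: state=(0.104, 0.520, 0.375)
t=2.500: state=(0.051, 0.450, 0.499)
t=3.000: state=(0.028, 0.370, 0.602)
t=3.500: state=(0.017, 0.296, 0.686)
t=4.000: state=(0.012, 0.235, 0.753)
t=4.500: state=(0.009, 0.185, 0.806)
t=5.000: state=(0.007, 0.145, 0.848)
t=5.500: state=(0.006, 0.114, 0.881)
t=6.000: state=(0.005, 0.089, 0.906)
t=6.500: state=(0.004, 0.070, 0.926)
t=7.000: state=(0.004, 0.054, 0.942)
t=7.500: state=(0.004, 0.042, 0.954)
t=8.000: state=(0.003, 0.033, 0.963)
t=8.340: state=(0.003, 0.028, 0.969)
compare at T: S=0.003, I=0.028, R=0.969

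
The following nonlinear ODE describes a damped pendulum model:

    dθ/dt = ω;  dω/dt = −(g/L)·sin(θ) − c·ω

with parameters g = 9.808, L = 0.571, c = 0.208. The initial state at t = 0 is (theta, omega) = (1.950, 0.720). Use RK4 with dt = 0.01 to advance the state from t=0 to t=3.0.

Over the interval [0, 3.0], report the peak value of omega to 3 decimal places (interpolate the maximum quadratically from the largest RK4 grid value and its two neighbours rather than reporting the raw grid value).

t=0.000: state=(1.950, 0.720)
step 1 (dt=0.01): k1=(0.720, -16.106), k2=(0.639, -16.067), k3=(0.640, -16.069), k4=(0.559, -16.032); state += dt/6·(k1+2k2+2k3+k4)
t=0.010: state=(1.956, 0.559)
t=0.020: state=(1.961, 0.399)
t=0.030: state=(1.964, 0.240)
continuing one RK4 step at a time; state shown every 10 steps (Δt=0.1):
t=0.100: state=(1.942, -0.868)
t=0.200: state=(1.776, -2.472)
t=0.300: state=(1.447, -4.110)
t=0.400: state=(0.958, -5.603)
t=0.500: state=(0.345, -6.512)
t=0.600: state=(-0.310, -6.404)
t=0.700: state=(-0.902, -5.304)
t=0.800: state=(-1.353, -3.663)
t=0.900: state=(-1.630, -1.896)
t=1.000: state=(-1.733, -0.171)
t=1.100: state=(-1.666, 1.514)
t=1.200: state=(-1.431, 3.179)
t=1.300: state=(-1.034, 4.714)
t=1.400: state=(-0.503, 5.794)
t=1.500: state=(0.096, 6.015)
t=1.600: state=(0.667, 5.256)
t=1.700: state=(1.124, 3.819)
t=1.800: state=(1.422, 2.115)
t=1.900: state=(1.546, 0.377)
t=2.000: state=(1.498, -1.330)
t=2.100: state=(1.282, -2.975)
t=2.200: state=(0.909, -4.426)
t=2.300: state=(0.414, -5.378)
t=2.400: state=(-0.138, -5.498)
t=2.500: state=(-0.656, -4.723)
t=2.600: state=(-1.062, -3.334)
t=2.700: state=(-1.314, -1.684)
t=2.800: state=(-1.397, 0.016)
t=2.900: state=(-1.312, 1.680)
t=3.000: state=(-1.065, 3.227)
largest grid value and its neighbours: omega(1.460)=6.04838, omega(1.470)=6.05565, omega(1.480)=6.05256
parabola through these three points peaks at t≈1.472 with omega≈6.05586

max omega = 6.056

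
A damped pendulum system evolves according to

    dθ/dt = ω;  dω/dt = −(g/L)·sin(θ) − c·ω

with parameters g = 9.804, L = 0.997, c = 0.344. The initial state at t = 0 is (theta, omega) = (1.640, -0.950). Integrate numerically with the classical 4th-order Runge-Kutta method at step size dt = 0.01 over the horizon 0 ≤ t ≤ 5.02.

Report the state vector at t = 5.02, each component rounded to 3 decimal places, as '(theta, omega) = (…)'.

(theta, omega) = (-0.342, -1.655)

t=0.000: state=(1.640, -0.950)
step 1 (dt=0.01): k1=(-0.950, -9.483), k2=(-0.997, -9.470), k3=(-0.997, -9.470), k4=(-1.045, -9.457); state += dt/6·(k1+2k2+2k3+k4)
t=0.010: state=(1.630, -1.045)
t=0.020: state=(1.619, -1.139)
t=0.030: state=(1.607, -1.233)
continuing one RK4 step at a time; state shown every 20 steps (Δt=0.2):
t=0.200: state=(1.265, -2.768)
t=0.400: state=(0.565, -4.080)
t=0.600: state=(-0.277, -4.064)
t=0.800: state=(-0.966, -2.668)
t=1.000: state=(-1.310, -0.748)
t=1.200: state=(-1.268, 1.143)
t=1.400: state=(-0.871, 2.745)
t=1.600: state=(-0.223, 3.549)
t=1.800: state=(0.460, 3.070)
t=2.000: state=(0.939, 1.615)
t=2.200: state=(1.088, -0.133)
t=2.400: state=(0.895, -1.739)
t=2.600: state=(0.428, -2.803)
t=2.800: state=(-0.158, -2.864)
t=3.000: state=(-0.648, -1.903)
t=3.200: state=(-0.885, -0.427)
t=3.400: state=(-0.818, 1.062)
t=3.600: state=(-0.486, 2.164)
t=3.800: state=(-0.006, 2.482)
t=4.000: state=(0.445, 1.883)
t=4.200: state=(0.708, 0.692)
t=4.400: state=(0.713, -0.626)
t=4.600: state=(0.476, -1.671)
t=4.800: state=(0.087, -2.093)
t=5.000: state=(-0.308, -1.730)
t=5.020: state=(-0.342, -1.655)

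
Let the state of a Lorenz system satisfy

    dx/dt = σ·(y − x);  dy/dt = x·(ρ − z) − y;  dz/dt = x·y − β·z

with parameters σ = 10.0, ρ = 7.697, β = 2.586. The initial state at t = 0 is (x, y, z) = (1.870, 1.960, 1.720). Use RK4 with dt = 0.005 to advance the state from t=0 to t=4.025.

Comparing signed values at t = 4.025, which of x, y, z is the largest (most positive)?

t=0.000: state=(1.870, 1.960, 1.720)
step 1 (dt=0.005): k1=(0.900, 9.217, -0.783), k2=(1.108, 9.211, -0.730), k3=(1.103, 9.214, -0.729), k4=(1.306, 9.211, -0.676); state += dt/6·(k1+2k2+2k3+k4)
t=0.005: state=(1.876, 2.006, 1.716)
t=0.010: state=(1.883, 2.052, 1.713)
t=0.015: state=(1.892, 2.098, 1.711)
continuing one RK4 step at a time; state shown every 40 steps (Δt=0.2):
t=0.200: state=(3.109, 4.106, 2.207)
t=0.400: state=(5.439, 6.550, 5.143)
t=0.600: state=(6.172, 5.587, 9.214)
t=0.800: state=(4.076, 3.007, 8.788)
t=1.000: state=(2.737, 2.463, 6.542)
t=1.200: state=(2.755, 2.998, 5.021)
t=1.400: state=(3.574, 4.118, 4.762)
t=1.600: state=(4.696, 5.180, 5.966)
t=1.800: state=(5.101, 4.969, 7.631)
t=2.000: state=(4.378, 3.911, 7.825)
t=2.200: state=(3.645, 3.429, 6.870)
t=2.400: state=(3.544, 3.643, 6.030)
t=2.600: state=(3.939, 4.202, 5.891)
t=2.800: state=(4.434, 4.622, 6.457)
t=3.000: state=(4.564, 4.499, 7.117)
t=3.200: state=(4.265, 4.072, 7.192)
t=3.400: state=(3.948, 3.848, 6.786)
t=3.600: state=(3.900, 3.947, 6.406)
t=3.800: state=(4.084, 4.203, 6.363)
t=4.000: state=(4.293, 4.365, 6.623)
t=4.025: state=(4.310, 4.369, 6.663)
compare at T: x=4.310, y=4.369, z=6.663

largest component: z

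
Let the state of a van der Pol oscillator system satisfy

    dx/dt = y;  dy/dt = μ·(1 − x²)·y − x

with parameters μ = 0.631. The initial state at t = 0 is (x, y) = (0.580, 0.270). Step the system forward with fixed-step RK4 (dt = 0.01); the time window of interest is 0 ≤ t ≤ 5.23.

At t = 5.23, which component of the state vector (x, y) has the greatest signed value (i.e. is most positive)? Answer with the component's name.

largest component: y

t=0.000: state=(0.580, 0.270)
step 1 (dt=0.01): k1=(0.270, -0.467), k2=(0.268, -0.470), k3=(0.268, -0.470), k4=(0.265, -0.472); state += dt/6·(k1+2k2+2k3+k4)
t=0.010: state=(0.583, 0.265)
t=0.020: state=(0.585, 0.261)
t=0.030: state=(0.588, 0.256)
continuing one RK4 step at a time; state shown every 20 steps (Δt=0.2):
t=0.200: state=(0.624, 0.167)
t=0.400: state=(0.646, 0.048)
t=0.600: state=(0.642, -0.083)
t=0.800: state=(0.612, -0.220)
t=1.000: state=(0.554, -0.361)
t=1.200: state=(0.467, -0.504)
t=1.400: state=(0.352, -0.647)
t=1.600: state=(0.209, -0.787)
t=1.800: state=(0.038, -0.918)
t=2.000: state=(-0.157, -1.029)
t=2.200: state=(-0.371, -1.101)
t=2.400: state=(-0.594, -1.112)
t=2.600: state=(-0.810, -1.040)
t=2.800: state=(-1.004, -0.880)
t=3.000: state=(-1.157, -0.646)
t=3.200: state=(-1.260, -0.374)
t=3.400: state=(-1.307, -0.097)
t=3.600: state=(-1.300, 0.161)
t=3.800: state=(-1.244, 0.395)
t=4.000: state=(-1.143, 0.607)
t=4.200: state=(-1.002, 0.809)
t=4.400: state=(-0.820, 1.011)
t=4.600: state=(-0.597, 1.223)
t=4.800: state=(-0.330, 1.447)
t=5.000: state=(-0.018, 1.672)
t=5.200: state=(0.336, 1.856)
t=5.230: state=(0.392, 1.876)
compare at T: x=0.392, y=1.876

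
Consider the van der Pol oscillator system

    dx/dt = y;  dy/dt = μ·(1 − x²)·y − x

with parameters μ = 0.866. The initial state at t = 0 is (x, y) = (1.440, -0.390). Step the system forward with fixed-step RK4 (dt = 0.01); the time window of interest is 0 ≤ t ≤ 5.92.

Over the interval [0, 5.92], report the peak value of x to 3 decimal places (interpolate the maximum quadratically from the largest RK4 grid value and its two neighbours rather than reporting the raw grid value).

t=0.000: state=(1.440, -0.390)
step 1 (dt=0.01): k1=(-0.390, -1.077), k2=(-0.395, -1.072), k3=(-0.395, -1.072), k4=(-0.401, -1.067); state += dt/6·(k1+2k2+2k3+k4)
t=0.010: state=(1.436, -0.401)
t=0.020: state=(1.432, -0.411)
t=0.030: state=(1.428, -0.422)
continuing one RK4 step at a time; state shown every 20 steps (Δt=0.2):
t=0.200: state=(1.342, -0.589)
t=0.400: state=(1.205, -0.771)
t=0.600: state=(1.033, -0.957)
t=0.800: state=(0.821, -1.169)
t=1.000: state=(0.563, -1.423)
t=1.200: state=(0.248, -1.731)
t=1.400: state=(-0.132, -2.067)
t=1.600: state=(-0.574, -2.327)
t=1.800: state=(-1.043, -2.298)
t=2.000: state=(-1.463, -1.833)
t=2.200: state=(-1.758, -1.100)
t=2.400: state=(-1.908, -0.425)
t=2.600: state=(-1.942, 0.043)
t=2.800: state=(-1.902, 0.335)
t=3.000: state=(-1.815, 0.522)
t=3.200: state=(-1.697, 0.660)
t=3.400: state=(-1.552, 0.780)
t=3.600: state=(-1.384, 0.905)
t=3.800: state=(-1.189, 1.052)
t=4.000: state=(-0.961, 1.236)
t=4.200: state=(-0.691, 1.475)
t=4.400: state=(-0.366, 1.782)
t=4.600: state=(0.026, 2.142)
t=4.800: state=(0.488, 2.459)
t=5.000: state=(0.991, 2.499)
t=5.200: state=(1.454, 2.048)
t=5.400: state=(1.786, 1.251)
t=5.600: state=(1.958, 0.501)
t=5.800: state=(2.003, -0.011)
t=5.920: state=(1.989, -0.214)
largest grid value and its neighbours: x(5.780)=2.00284, x(5.790)=2.00304, x(5.800)=2.00303
parabola through these three points peaks at t≈5.795 with x≈2.00306

max x = 2.003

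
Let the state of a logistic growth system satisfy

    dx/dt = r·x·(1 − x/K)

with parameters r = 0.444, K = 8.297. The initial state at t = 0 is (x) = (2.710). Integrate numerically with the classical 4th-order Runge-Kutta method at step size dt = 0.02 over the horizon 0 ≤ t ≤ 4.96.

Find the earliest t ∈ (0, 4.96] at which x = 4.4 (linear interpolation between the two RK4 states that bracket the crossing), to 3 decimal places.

t = 1.903

t=0.000: state=(2.710)
step 1 (dt=0.02): k1=(0.810), k2=(0.811), k3=(0.811), k4=(0.813); state += dt/6·(k1+2k2+2k3+k4)
t=0.020: state=(2.726)
t=0.040: state=(2.743)
t=0.060: state=(2.759)
continuing one RK4 step at a time; state shown every 10 steps (Δt=0.2):
t=0.200: state=(2.874)
t=0.400: state=(3.043)
t=0.600: state=(3.217)
t=0.800: state=(3.393)
t=1.000: state=(3.573)
t=1.200: state=(3.754)
t=1.400: state=(3.937)
t=1.600: state=(4.121)
t=1.800: state=(4.305)
t=1.900: state=(4.397)
next step: t=1.920: state=(4.416) — x has crossed 4.4
linear interpolation between t=1.900 (4.39733) and t=1.920 (4.41568) → t≈1.903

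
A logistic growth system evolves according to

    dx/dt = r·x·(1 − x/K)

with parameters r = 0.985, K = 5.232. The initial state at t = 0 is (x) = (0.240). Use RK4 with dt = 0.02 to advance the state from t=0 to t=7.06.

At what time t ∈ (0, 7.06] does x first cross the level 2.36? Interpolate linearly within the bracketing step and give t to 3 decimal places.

t=0.000: state=(0.240)
step 1 (dt=0.02): k1=(0.226), k2=(0.228), k3=(0.228), k4=(0.230); state += dt/6·(k1+2k2+2k3+k4)
t=0.020: state=(0.245)
t=0.040: state=(0.249)
t=0.060: state=(0.254)
continuing one RK4 step at a time; state shown every 25 steps (Δt=0.5):
t=0.500: state=(0.382)
t=1.000: state=(0.597)
t=1.500: state=(0.910)
t=2.000: state=(1.341)
t=2.500: state=(1.887)
t=2.880: state=(2.358)
next step: t=2.900: state=(2.383) — x has crossed 2.36
linear interpolation between t=2.880 (2.35766) and t=2.900 (2.38320) → t≈2.882

t = 2.882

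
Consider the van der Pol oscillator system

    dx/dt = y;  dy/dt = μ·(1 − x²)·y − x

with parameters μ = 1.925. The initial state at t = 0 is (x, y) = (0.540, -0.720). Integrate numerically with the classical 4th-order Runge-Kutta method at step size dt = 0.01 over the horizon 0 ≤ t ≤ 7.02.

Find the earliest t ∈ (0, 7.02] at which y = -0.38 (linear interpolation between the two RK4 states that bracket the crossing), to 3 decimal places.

t = 1.351

t=0.000: state=(0.540, -0.720)
step 1 (dt=0.01): k1=(-0.720, -1.522), k2=(-0.728, -1.534), k3=(-0.728, -1.534), k4=(-0.735, -1.547); state += dt/6·(k1+2k2+2k3+k4)
t=0.010: state=(0.533, -0.735)
t=0.020: state=(0.525, -0.751)
t=0.030: state=(0.518, -0.767)
continuing one RK4 step at a time; state shown every 25 steps (Δt=0.25):
t=0.250: state=(0.305, -1.198)
t=0.500: state=(-0.083, -1.957)
t=0.750: state=(-0.687, -2.821)
t=1.000: state=(-1.384, -2.409)
t=1.250: state=(-1.785, -0.827)
t=1.350: state=(-1.844, -0.384)
next step: t=1.360: state=(-1.848, -0.349) — y has crossed -0.38
linear interpolation between t=1.350 (-0.38407) and t=1.360 (-0.34863) → t≈1.351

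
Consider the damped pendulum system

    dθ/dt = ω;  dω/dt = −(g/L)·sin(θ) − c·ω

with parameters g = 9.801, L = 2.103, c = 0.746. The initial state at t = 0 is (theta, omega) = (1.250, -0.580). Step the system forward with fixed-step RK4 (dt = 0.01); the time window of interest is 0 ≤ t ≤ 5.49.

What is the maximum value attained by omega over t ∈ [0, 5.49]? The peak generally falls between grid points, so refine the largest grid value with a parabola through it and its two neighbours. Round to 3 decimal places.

max omega = 1.142

t=0.000: state=(1.250, -0.580)
step 1 (dt=0.01): k1=(-0.580, -3.990), k2=(-0.600, -3.971), k3=(-0.600, -3.971), k4=(-0.620, -3.952); state += dt/6·(k1+2k2+2k3+k4)
t=0.010: state=(1.244, -0.620)
t=0.020: state=(1.238, -0.659)
t=0.030: state=(1.231, -0.698)
continuing one RK4 step at a time; state shown every 20 steps (Δt=0.2):
t=0.200: state=(1.060, -1.294)
t=0.400: state=(0.747, -1.794)
t=0.600: state=(0.362, -1.997)
t=0.800: state=(-0.029, -1.857)
t=1.000: state=(-0.361, -1.423)
t=1.200: state=(-0.587, -0.821)
t=1.400: state=(-0.687, -0.184)
t=1.600: state=(-0.665, 0.389)
t=1.800: state=(-0.540, 0.830)
t=2.000: state=(-0.345, 1.087)
t=2.200: state=(-0.120, 1.134)
t=2.400: state=(0.095, 0.983)
t=2.600: state=(0.264, 0.686)
t=2.800: state=(0.365, 0.318)
t=3.000: state=(0.391, -0.051)
t=3.200: state=(0.348, -0.360)
t=3.400: state=(0.253, -0.569)
t=3.600: state=(0.129, -0.654)
t=3.800: state=(-0.000, -0.617)
t=4.000: state=(-0.111, -0.481)
t=4.200: state=(-0.188, -0.281)
t=4.400: state=(-0.222, -0.062)
t=4.600: state=(-0.214, 0.137)
t=4.800: state=(-0.171, 0.285)
t=5.000: state=(-0.105, 0.365)
t=5.200: state=(-0.030, 0.372)
t=5.400: state=(0.040, 0.315)
t=5.490: state=(0.066, 0.273)
largest grid value and its neighbours: omega(2.130)=1.14135, omega(2.140)=1.14181, omega(2.150)=1.14174
parabola through these three points peaks at t≈2.144 with omega≈1.14184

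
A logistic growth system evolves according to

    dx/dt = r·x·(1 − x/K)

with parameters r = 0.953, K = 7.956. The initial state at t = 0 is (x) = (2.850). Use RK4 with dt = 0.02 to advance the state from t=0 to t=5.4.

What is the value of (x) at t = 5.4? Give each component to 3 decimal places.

(x) = (7.874)

t=0.000: state=(2.850)
step 1 (dt=0.02): k1=(1.743), k2=(1.748), k3=(1.748), k4=(1.752); state += dt/6·(k1+2k2+2k3+k4)
t=0.020: state=(2.885)
t=0.040: state=(2.920)
t=0.060: state=(2.955)
continuing one RK4 step at a time; state shown every 10 steps (Δt=0.2):
t=0.200: state=(3.207)
t=0.400: state=(3.578)
t=0.600: state=(3.956)
t=0.800: state=(4.334)
t=1.000: state=(4.705)
t=1.200: state=(5.065)
t=1.400: state=(5.405)
t=1.600: state=(5.724)
t=1.800: state=(6.017)
t=2.000: state=(6.283)
t=2.200: state=(6.521)
t=2.400: state=(6.731)
t=2.600: state=(6.916)
t=2.800: state=(7.077)
t=3.000: state=(7.215)
t=3.200: state=(7.334)
t=3.400: state=(7.434)
t=3.600: state=(7.520)
t=3.800: state=(7.592)
t=4.000: state=(7.653)
t=4.200: state=(7.704)
t=4.400: state=(7.746)
t=4.600: state=(7.782)
t=4.800: state=(7.812)
t=5.000: state=(7.836)
t=5.200: state=(7.857)
t=5.400: state=(7.874)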